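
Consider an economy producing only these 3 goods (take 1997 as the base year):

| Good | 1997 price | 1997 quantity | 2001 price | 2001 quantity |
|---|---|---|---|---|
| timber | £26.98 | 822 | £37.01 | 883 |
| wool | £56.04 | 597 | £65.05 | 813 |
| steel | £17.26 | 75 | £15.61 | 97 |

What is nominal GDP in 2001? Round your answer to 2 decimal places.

Nominal GDP 2001 = Σ (p_2001 × q_2001) = 37.01·883 + 65.05·813 + 15.61·97 = 87079.65.

£87079.65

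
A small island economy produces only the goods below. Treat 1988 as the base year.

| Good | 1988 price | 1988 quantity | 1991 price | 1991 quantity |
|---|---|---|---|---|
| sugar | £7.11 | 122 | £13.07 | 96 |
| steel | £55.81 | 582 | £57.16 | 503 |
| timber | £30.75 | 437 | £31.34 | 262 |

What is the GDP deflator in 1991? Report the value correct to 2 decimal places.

Nominal GDP 1991 = 13.07·96 + 57.16·503 + 31.34·262 = 38217.28.
Real GDP 1991 (at 1988 prices) = 7.11·96 + 55.81·503 + 30.75·262 = 36811.49.
Deflator = Nominal/Real × 100 = 38217.28/36811.49 × 100 = 103.819.

103.82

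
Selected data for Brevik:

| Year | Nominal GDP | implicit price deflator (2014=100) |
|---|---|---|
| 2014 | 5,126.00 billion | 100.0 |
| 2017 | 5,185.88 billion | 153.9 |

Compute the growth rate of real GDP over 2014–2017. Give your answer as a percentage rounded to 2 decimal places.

Real GDP 2014 = 5126.00 / 1.000 = 5126.00.
Real GDP 2017 = 5185.88 / 1.539 = 3369.64.
Real growth = 3369.64 / 5126.00 − 1 = -0.3426.

-34.26%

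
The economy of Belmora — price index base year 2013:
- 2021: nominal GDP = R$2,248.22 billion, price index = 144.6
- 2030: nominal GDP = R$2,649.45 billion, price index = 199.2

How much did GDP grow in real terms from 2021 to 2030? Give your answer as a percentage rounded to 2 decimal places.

-14.45%

Real GDP 2021 = 2248.22 / 1.446 = 1554.79.
Real GDP 2030 = 2649.45 / 1.992 = 1330.05.
Real growth = 1330.05 / 1554.79 − 1 = -0.1445.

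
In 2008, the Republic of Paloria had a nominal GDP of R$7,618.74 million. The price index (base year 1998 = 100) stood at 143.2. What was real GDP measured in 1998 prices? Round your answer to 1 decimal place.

Real GDP = Nominal / (price index/100) = 7618.74 / 1.432 = 5320.35.

R$5,320.3 million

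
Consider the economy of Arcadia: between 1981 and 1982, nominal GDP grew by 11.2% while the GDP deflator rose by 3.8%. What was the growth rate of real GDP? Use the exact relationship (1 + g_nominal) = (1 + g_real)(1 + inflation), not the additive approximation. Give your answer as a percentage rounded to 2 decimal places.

7.13%

(1 + g_nom) = (1 + g_real)(1 + π), so g_real = 1.1120 / 1.0380 − 1 = 0.07129.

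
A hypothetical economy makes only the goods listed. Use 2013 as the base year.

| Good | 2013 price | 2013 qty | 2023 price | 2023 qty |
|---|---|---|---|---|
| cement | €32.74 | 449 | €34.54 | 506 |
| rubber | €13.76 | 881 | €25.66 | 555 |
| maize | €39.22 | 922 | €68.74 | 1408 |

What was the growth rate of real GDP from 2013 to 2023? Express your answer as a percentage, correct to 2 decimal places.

Real GDP 2013 = Nominal GDP 2013 = 32.74·449 + 13.76·881 + 39.22·922 = 62983.66.
Real GDP 2023 (at 2013 prices) = 32.74·506 + 13.76·555 + 39.22·1408 = 79425.00.
Real growth = 79425.00/62983.66 − 1 = 0.2610.

26.10%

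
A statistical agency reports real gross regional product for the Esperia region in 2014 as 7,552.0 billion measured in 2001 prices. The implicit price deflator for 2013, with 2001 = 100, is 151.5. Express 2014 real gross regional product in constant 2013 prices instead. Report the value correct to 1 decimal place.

Real gross regional product in 2013 prices = Real gross regional product in 2001 prices × (P_2013/P_2001) = 7552.0 × 1.515 = 11441.28.

11,441.3 billion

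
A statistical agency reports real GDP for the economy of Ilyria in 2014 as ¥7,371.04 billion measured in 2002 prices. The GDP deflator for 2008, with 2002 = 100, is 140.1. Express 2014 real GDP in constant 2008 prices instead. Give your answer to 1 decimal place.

Real GDP in 2008 prices = Real GDP in 2002 prices × (P_2008/P_2002) = 7371.04 × 1.401 = 10326.83.

¥10,326.8 billion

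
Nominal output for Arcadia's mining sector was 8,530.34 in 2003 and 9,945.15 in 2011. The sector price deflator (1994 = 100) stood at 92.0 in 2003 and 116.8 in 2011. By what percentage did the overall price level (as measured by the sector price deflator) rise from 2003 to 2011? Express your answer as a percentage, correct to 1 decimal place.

Price-level change = 116.8 / 92.0 − 1 = 0.2696.

27.0%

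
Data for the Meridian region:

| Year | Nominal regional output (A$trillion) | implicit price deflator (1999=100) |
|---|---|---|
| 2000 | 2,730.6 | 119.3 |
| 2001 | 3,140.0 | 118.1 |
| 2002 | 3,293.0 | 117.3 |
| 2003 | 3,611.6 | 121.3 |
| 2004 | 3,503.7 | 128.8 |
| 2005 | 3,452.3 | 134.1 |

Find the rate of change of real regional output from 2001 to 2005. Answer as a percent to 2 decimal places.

Real regional output 2001 = 3140.0/1.181 = 2658.76.
Real regional output 2005 = 3452.3/1.341 = 2574.42.
Change = 2574.42/2658.76 − 1 = -0.0317.

-3.17%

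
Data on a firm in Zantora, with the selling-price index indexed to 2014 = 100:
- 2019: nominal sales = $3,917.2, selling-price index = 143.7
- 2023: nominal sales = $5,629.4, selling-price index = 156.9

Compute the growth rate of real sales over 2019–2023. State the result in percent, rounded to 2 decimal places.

Real sales 2019 = 3917.2 / 1.437 = 2725.96.
Real sales 2023 = 5629.4 / 1.569 = 3587.89.
Real growth = 3587.89 / 2725.96 − 1 = 0.3162.

31.62%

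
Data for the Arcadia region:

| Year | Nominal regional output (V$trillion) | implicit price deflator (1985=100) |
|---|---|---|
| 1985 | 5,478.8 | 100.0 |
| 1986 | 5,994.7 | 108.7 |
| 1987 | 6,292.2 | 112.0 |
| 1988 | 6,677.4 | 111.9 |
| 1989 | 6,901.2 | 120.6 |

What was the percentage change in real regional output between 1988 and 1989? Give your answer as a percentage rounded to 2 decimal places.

-4.10%

Real regional output 1988 = 6677.4/1.119 = 5967.29.
Real regional output 1989 = 6901.2/1.206 = 5722.39.
Change = 5722.39/5967.29 − 1 = -0.0410.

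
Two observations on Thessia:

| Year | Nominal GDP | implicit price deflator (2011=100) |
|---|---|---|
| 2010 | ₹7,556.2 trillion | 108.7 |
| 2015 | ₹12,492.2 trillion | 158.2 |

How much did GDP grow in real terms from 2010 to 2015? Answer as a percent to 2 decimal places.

13.59%

Deflate each year: 2010 → 7556.2/1.087 = 6951.43; 2015 → 12492.2/1.582 = 7896.46.
So real GDP changed by 7896.46/6951.43 − 1 = 0.1359, i.e. 13.59%.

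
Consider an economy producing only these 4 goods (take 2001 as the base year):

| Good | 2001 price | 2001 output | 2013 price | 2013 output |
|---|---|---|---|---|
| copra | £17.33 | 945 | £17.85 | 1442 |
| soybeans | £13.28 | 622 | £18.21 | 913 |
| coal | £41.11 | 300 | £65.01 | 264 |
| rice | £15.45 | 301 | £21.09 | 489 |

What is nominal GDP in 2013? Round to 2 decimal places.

£69841.08

Nominal GDP 2013 = Σ (p_2013 × q_2013) = 17.85·1442 + 18.21·913 + 65.01·264 + 21.09·489 = 69841.08.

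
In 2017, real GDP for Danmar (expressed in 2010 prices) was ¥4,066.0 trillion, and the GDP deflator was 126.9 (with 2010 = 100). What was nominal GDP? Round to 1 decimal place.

Nominal GDP = Real × (GDP deflator/100) = 4066.0 × 1.269 = 5159.75.

¥5,159.8 trillion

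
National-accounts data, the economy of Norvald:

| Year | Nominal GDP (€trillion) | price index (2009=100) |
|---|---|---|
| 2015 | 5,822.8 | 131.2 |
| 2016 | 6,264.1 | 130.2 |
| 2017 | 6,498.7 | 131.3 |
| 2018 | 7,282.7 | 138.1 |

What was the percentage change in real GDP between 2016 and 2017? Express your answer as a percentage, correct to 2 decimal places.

2.88%

Real GDP 2016 = 6264.1/1.302 = 4811.14.
Real GDP 2017 = 6498.7/1.313 = 4949.50.
Change = 4949.50/4811.14 − 1 = 0.0288.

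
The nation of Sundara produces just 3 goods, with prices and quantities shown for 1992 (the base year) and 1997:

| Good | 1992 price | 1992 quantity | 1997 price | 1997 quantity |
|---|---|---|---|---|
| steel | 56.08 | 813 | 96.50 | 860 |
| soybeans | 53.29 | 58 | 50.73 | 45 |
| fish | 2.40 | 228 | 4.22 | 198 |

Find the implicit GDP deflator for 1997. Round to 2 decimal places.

Nominal GDP 1997 = 96.50·860 + 50.73·45 + 4.22·198 = 86108.41.
Real GDP 1997 (at 1992 prices) = 56.08·860 + 53.29·45 + 2.40·198 = 51102.05.
Deflator = Nominal/Real × 100 = 86108.41/51102.05 × 100 = 168.503.

168.50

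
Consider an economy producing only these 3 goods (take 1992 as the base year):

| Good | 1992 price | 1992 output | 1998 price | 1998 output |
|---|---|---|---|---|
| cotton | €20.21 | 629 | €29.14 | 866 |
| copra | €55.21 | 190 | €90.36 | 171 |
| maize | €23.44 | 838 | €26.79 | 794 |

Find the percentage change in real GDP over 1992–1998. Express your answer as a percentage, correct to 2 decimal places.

6.32%

Real GDP 1992 = Nominal GDP 1992 = 20.21·629 + 55.21·190 + 23.44·838 = 42844.71.
Real GDP 1998 (at 1992 prices) = 20.21·866 + 55.21·171 + 23.44·794 = 45554.13.
Real growth = 45554.13/42844.71 − 1 = 0.0632.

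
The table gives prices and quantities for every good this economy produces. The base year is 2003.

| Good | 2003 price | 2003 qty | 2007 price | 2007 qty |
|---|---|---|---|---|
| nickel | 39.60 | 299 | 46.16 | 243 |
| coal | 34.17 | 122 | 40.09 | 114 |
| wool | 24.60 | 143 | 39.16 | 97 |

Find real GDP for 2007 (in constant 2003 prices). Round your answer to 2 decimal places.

Real GDP 2007 = Σ (p_2003 × q_2007) = 39.60·243 + 34.17·114 + 24.60·97 = 15904.38.

15904.38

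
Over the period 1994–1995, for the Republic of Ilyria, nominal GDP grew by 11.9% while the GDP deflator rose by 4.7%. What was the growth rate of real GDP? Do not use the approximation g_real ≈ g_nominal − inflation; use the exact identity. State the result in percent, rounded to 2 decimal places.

(1 + g_nom) = (1 + g_real)(1 + π), so g_real = 1.1190 / 1.0470 − 1 = 0.06877.

6.88%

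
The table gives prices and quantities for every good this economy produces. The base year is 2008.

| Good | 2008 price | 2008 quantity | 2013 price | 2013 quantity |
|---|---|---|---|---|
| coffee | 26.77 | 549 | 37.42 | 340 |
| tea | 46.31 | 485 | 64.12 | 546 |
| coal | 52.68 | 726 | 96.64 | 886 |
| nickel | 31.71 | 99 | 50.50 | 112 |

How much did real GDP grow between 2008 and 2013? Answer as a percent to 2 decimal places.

7.73%

Real GDP 2008 = Nominal GDP 2008 = 26.77·549 + 46.31·485 + 52.68·726 + 31.71·99 = 78542.05.
Real GDP 2013 (at 2008 prices) = 26.77·340 + 46.31·546 + 52.68·886 + 31.71·112 = 84613.06.
Real growth = 84613.06/78542.05 − 1 = 0.0773.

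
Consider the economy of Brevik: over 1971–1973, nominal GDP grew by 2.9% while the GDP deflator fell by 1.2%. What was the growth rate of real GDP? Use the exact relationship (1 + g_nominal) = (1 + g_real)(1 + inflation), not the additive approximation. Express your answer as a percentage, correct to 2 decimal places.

4.15%

(1 + g_nom) = (1 + g_real)(1 + π), so g_real = 1.0290 / 0.9880 − 1 = 0.04150.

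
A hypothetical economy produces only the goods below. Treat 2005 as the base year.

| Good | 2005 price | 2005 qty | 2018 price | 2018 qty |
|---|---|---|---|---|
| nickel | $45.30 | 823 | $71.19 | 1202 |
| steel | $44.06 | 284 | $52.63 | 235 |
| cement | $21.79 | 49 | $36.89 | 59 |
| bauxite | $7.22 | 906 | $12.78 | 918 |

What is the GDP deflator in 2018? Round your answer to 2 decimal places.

153.81

Nominal GDP 2018 = 71.19·1202 + 52.63·235 + 36.89·59 + 12.78·918 = 111846.98.
Real GDP 2018 (at 2005 prices) = 45.30·1202 + 44.06·235 + 21.79·59 + 7.22·918 = 72718.27.
Deflator = Nominal/Real × 100 = 111846.98/72718.27 × 100 = 153.809.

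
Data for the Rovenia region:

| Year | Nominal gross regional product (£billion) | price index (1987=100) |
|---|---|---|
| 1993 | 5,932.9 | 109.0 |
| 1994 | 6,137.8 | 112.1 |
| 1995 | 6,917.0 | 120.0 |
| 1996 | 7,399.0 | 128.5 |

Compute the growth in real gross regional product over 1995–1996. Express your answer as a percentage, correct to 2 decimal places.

-0.11%

Real gross regional product 1995 = 6917.0/1.200 = 5764.17.
Real gross regional product 1996 = 7399.0/1.285 = 5757.98.
Change = 5757.98/5764.17 − 1 = -0.0011.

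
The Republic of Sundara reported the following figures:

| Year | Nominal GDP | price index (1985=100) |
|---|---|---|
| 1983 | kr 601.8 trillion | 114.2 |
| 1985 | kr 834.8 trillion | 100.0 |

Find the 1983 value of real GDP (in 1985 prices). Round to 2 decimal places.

kr 526.97 trillion

Real GDP = Nominal / (price index/100) = 601.8 / 1.142 = 526.97.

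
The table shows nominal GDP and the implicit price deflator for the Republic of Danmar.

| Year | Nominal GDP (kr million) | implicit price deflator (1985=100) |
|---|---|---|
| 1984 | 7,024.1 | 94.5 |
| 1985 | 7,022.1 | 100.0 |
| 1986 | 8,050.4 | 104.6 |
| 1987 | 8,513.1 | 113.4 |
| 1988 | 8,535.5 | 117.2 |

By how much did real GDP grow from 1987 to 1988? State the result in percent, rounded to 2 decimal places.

Real GDP 1987 = 8513.1/1.134 = 7507.14.
Real GDP 1988 = 8535.5/1.172 = 7282.85.
Change = 7282.85/7507.14 − 1 = -0.0299.

-2.99%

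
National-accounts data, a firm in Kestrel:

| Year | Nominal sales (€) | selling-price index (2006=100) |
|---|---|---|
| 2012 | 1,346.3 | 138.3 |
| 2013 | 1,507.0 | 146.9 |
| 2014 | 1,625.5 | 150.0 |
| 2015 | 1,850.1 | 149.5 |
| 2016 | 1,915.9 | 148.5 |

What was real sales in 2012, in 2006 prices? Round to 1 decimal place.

Real sales 2012 = 1346.3 / 1.383 = 973.46.

€973.5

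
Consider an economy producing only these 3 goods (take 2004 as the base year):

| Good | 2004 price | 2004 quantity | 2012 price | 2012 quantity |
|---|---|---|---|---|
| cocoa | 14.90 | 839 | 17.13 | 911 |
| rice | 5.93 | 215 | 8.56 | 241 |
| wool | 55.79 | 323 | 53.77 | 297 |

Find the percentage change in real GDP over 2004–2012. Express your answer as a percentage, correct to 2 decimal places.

-0.70%

Real GDP 2004 = Nominal GDP 2004 = 14.90·839 + 5.93·215 + 55.79·323 = 31796.22.
Real GDP 2012 (at 2004 prices) = 14.90·911 + 5.93·241 + 55.79·297 = 31572.66.
Real growth = 31572.66/31796.22 − 1 = -0.0070.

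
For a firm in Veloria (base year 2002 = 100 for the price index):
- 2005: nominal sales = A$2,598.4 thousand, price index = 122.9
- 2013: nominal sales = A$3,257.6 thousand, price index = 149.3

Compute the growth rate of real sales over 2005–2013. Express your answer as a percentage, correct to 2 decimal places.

3.20%

Real sales 2005 = 2598.4 / 1.229 = 2114.24.
Real sales 2013 = 3257.6 / 1.493 = 2181.92.
Real growth = 2181.92 / 2114.24 − 1 = 0.0320.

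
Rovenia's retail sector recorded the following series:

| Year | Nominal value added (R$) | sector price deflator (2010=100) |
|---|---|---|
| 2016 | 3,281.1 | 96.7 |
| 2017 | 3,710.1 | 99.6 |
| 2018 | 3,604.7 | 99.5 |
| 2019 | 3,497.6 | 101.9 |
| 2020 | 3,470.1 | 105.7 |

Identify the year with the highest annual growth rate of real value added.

2017: real = 3710.1/0.996 = 3725.00; growth vs 2016 (3393.07) = 9.78%.
2018: real = 3604.7/0.995 = 3622.81; growth vs 2017 (3725.00) = -2.74%.
2019: real = 3497.6/1.019 = 3432.38; growth vs 2018 (3622.81) = -5.26%.
2020: real = 3470.1/1.057 = 3282.97; growth vs 2019 (3432.38) = -4.35%.

2017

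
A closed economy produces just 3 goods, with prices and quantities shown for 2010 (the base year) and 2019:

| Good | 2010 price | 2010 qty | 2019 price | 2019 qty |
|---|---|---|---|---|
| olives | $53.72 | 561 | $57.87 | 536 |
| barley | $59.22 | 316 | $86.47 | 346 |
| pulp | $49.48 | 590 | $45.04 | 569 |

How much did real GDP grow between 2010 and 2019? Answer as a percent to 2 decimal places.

Real GDP 2010 = Nominal GDP 2010 = 53.72·561 + 59.22·316 + 49.48·590 = 78043.64.
Real GDP 2019 (at 2010 prices) = 53.72·536 + 59.22·346 + 49.48·569 = 77438.16.
Real growth = 77438.16/78043.64 − 1 = -0.0078.

-0.78%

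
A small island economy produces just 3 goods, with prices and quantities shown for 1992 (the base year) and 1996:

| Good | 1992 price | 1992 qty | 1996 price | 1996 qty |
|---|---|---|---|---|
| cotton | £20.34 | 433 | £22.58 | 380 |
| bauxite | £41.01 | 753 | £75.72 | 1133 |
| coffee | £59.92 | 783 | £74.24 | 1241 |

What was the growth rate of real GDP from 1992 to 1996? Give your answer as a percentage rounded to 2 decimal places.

48.44%

Real GDP 1992 = Nominal GDP 1992 = 20.34·433 + 41.01·753 + 59.92·783 = 86605.11.
Real GDP 1996 (at 1992 prices) = 20.34·380 + 41.01·1133 + 59.92·1241 = 128554.25.
Real growth = 128554.25/86605.11 − 1 = 0.4844.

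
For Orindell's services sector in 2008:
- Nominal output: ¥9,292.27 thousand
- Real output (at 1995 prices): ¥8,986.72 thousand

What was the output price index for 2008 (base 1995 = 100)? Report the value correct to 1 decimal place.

output price index = (Nominal / Real) × 100 = 9292.27 / 8986.72 × 100 = 103.40.

103.4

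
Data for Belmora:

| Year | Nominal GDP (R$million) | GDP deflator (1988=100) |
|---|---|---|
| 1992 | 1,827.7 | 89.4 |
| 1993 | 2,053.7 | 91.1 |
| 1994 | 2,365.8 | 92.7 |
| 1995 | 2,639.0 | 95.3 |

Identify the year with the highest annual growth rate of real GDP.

1993: real = 2053.7/0.911 = 2254.34; growth vs 1992 (2044.41) = 10.27%.
1994: real = 2365.8/0.927 = 2552.10; growth vs 1993 (2254.34) = 13.21%.
1995: real = 2639.0/0.953 = 2769.15; growth vs 1994 (2552.10) = 8.50%.

1994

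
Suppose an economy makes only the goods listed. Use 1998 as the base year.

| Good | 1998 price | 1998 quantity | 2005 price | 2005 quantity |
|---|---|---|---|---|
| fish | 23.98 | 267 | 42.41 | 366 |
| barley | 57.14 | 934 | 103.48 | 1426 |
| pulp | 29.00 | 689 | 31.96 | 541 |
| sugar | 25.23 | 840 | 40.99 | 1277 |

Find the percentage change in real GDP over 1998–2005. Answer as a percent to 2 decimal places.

36.87%

Real GDP 1998 = Nominal GDP 1998 = 23.98·267 + 57.14·934 + 29.00·689 + 25.23·840 = 100945.62.
Real GDP 2005 (at 1998 prices) = 23.98·366 + 57.14·1426 + 29.00·541 + 25.23·1277 = 138166.03.
Real growth = 138166.03/100945.62 − 1 = 0.3687.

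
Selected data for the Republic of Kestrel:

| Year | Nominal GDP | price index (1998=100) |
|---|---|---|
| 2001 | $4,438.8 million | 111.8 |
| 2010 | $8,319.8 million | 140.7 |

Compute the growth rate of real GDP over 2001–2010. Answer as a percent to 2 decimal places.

48.93%

Real GDP 2001 = 4438.8 / 1.118 = 3970.30.
Real GDP 2010 = 8319.8 / 1.407 = 5913.15.
Real growth = 5913.15 / 3970.30 − 1 = 0.4893.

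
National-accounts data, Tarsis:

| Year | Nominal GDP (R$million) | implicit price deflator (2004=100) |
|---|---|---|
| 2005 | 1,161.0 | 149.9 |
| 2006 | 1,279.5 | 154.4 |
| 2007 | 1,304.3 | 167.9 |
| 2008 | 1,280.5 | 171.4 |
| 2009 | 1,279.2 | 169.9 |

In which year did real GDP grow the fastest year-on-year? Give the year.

2006: real = 1279.5/1.544 = 828.69; growth vs 2005 (774.52) = 6.99%.
2007: real = 1304.3/1.679 = 776.83; growth vs 2006 (828.69) = -6.26%.
2008: real = 1280.5/1.714 = 747.08; growth vs 2007 (776.83) = -3.83%.
2009: real = 1279.2/1.699 = 752.91; growth vs 2008 (747.08) = 0.78%.

2006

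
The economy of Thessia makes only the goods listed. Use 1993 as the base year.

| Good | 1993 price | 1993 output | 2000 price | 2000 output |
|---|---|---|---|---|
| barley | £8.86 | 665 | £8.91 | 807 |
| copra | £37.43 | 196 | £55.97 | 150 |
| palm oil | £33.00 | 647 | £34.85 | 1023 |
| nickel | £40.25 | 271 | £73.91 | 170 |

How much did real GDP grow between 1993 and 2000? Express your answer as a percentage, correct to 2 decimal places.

Real GDP 1993 = Nominal GDP 1993 = 8.86·665 + 37.43·196 + 33.00·647 + 40.25·271 = 45486.93.
Real GDP 2000 (at 1993 prices) = 8.86·807 + 37.43·150 + 33.00·1023 + 40.25·170 = 53366.02.
Real growth = 53366.02/45486.93 − 1 = 0.1732.

17.32%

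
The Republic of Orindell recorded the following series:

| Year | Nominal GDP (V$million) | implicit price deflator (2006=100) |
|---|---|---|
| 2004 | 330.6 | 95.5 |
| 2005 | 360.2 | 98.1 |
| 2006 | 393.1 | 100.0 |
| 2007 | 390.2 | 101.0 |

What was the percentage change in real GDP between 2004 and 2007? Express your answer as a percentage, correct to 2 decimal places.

11.60%

Real GDP 2004 = 330.6/0.955 = 346.18.
Real GDP 2007 = 390.2/1.010 = 386.34.
Change = 386.34/346.18 − 1 = 0.1160.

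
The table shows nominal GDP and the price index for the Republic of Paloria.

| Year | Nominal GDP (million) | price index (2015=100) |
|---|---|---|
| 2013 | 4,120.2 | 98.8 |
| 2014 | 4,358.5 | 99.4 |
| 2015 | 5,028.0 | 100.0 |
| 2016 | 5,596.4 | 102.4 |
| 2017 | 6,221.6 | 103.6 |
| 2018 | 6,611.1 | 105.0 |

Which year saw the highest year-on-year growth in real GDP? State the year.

2015

2014: real = 4358.5/0.994 = 4384.81; growth vs 2013 (4170.24) = 5.15%.
2015: real = 5028.0/1.000 = 5028.00; growth vs 2014 (4384.81) = 14.67%.
2016: real = 5596.4/1.024 = 5465.23; growth vs 2015 (5028.00) = 8.70%.
2017: real = 6221.6/1.036 = 6005.41; growth vs 2016 (5465.23) = 9.88%.
2018: real = 6611.1/1.050 = 6296.29; growth vs 2017 (6005.41) = 4.84%.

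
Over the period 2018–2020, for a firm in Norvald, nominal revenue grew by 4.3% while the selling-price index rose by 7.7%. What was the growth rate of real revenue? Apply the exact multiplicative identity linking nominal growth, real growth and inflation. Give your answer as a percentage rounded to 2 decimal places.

-3.16%

(1 + g_nom) = (1 + g_real)(1 + π), so g_real = 1.0430 / 1.0770 − 1 = -0.03157.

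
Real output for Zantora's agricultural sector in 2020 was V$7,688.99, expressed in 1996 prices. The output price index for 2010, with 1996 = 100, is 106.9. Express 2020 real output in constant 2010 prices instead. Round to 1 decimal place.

V$8,219.5

Real output in 2010 prices = Real output in 1996 prices × (P_2010/P_1996) = 7688.99 × 1.069 = 8219.53.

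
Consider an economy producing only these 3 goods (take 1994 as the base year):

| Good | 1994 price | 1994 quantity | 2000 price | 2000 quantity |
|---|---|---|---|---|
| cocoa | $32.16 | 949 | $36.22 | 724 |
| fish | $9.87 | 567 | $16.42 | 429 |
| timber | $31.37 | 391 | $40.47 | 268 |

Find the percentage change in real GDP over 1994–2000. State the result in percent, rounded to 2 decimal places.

Real GDP 1994 = Nominal GDP 1994 = 32.16·949 + 9.87·567 + 31.37·391 = 48381.80.
Real GDP 2000 (at 1994 prices) = 32.16·724 + 9.87·429 + 31.37·268 = 35925.23.
Real growth = 35925.23/48381.80 − 1 = -0.2575.

-25.75%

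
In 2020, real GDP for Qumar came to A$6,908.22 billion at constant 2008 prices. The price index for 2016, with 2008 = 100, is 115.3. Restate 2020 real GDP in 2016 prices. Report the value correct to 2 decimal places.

Real GDP in 2016 prices = Real GDP in 2008 prices × (P_2016/P_2008) = 6908.22 × 1.153 = 7965.18.

A$7,965.18 billion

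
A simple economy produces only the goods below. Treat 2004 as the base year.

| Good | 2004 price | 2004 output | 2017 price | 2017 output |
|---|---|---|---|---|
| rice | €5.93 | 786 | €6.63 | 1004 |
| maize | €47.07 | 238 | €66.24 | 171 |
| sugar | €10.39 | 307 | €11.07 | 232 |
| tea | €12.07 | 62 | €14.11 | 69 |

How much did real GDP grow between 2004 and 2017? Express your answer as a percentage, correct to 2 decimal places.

-12.91%

Real GDP 2004 = Nominal GDP 2004 = 5.93·786 + 47.07·238 + 10.39·307 + 12.07·62 = 19801.71.
Real GDP 2017 (at 2004 prices) = 5.93·1004 + 47.07·171 + 10.39·232 + 12.07·69 = 17246.00.
Real growth = 17246.00/19801.71 − 1 = -0.1291.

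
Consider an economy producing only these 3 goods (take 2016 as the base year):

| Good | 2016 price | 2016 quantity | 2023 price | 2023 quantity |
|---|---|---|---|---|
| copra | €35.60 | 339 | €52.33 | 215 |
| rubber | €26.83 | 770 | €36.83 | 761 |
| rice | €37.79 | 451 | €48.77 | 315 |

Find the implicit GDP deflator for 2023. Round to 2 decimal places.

136.69

Nominal GDP 2023 = 52.33·215 + 36.83·761 + 48.77·315 = 54641.13.
Real GDP 2023 (at 2016 prices) = 35.60·215 + 26.83·761 + 37.79·315 = 39975.48.
Deflator = Nominal/Real × 100 = 54641.13/39975.48 × 100 = 136.687.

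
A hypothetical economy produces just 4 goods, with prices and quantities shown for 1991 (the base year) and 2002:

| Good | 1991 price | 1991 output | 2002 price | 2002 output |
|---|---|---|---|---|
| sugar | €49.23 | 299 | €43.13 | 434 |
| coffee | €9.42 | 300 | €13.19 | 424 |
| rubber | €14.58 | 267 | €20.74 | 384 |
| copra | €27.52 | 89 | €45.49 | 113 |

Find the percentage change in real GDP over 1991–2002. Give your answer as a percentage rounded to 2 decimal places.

Real GDP 1991 = Nominal GDP 1991 = 49.23·299 + 9.42·300 + 14.58·267 + 27.52·89 = 23887.91.
Real GDP 2002 (at 1991 prices) = 49.23·434 + 9.42·424 + 14.58·384 + 27.52·113 = 34068.38.
Real growth = 34068.38/23887.91 − 1 = 0.4262.

42.62%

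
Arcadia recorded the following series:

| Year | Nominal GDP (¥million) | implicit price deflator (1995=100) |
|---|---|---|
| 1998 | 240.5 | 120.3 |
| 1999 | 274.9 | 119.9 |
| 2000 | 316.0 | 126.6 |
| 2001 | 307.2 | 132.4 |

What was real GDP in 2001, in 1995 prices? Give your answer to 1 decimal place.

¥232.0 million

Real GDP 2001 = 307.2 / 1.324 = 232.02.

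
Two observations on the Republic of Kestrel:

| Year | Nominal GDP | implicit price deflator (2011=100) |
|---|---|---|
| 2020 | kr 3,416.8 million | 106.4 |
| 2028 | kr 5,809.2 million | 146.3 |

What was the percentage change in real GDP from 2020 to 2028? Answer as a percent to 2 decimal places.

Deflate each year: 2020 → 3416.8/1.064 = 3211.28; 2028 → 5809.2/1.463 = 3970.75.
So real GDP changed by 3970.75/3211.28 − 1 = 0.2365, i.e. 23.65%.

23.65%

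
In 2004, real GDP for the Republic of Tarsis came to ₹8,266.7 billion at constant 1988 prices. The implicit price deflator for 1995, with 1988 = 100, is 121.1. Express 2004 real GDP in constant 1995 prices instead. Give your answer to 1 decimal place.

₹10,011.0 billion

Real GDP in 1995 prices = Real GDP in 1988 prices × (P_1995/P_1988) = 8266.7 × 1.211 = 10010.97.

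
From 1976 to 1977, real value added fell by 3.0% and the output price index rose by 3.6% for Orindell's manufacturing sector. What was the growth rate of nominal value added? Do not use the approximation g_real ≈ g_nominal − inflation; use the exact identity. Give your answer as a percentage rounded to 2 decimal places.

(1 + g_nom) = (1 + g_real)(1 + π) = 0.9700 × 1.0360 = 1.00492.

0.49%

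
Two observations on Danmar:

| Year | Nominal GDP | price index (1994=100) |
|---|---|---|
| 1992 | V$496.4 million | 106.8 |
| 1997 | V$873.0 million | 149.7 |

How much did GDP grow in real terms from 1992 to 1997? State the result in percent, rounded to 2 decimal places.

Real GDP 1992 = 496.4 / 1.068 = 464.79.
Real GDP 1997 = 873.0 / 1.497 = 583.17.
Real growth = 583.17 / 464.79 − 1 = 0.2547.

25.47%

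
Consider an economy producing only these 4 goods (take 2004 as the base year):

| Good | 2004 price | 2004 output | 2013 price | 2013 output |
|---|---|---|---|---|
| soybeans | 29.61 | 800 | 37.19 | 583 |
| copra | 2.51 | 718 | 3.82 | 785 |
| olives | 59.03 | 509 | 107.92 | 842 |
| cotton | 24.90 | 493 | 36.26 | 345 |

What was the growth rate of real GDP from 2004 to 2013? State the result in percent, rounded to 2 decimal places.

Real GDP 2004 = Nominal GDP 2004 = 29.61·800 + 2.51·718 + 59.03·509 + 24.90·493 = 67812.15.
Real GDP 2013 (at 2004 prices) = 29.61·583 + 2.51·785 + 59.03·842 + 24.90·345 = 77526.74.
Real growth = 77526.74/67812.15 − 1 = 0.1433.

14.33%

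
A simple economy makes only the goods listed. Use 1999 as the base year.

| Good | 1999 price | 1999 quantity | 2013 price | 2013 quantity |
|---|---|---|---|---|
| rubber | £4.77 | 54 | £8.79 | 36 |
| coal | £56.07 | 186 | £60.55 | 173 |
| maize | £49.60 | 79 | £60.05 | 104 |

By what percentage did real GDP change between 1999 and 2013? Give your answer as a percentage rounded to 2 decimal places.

Real GDP 1999 = Nominal GDP 1999 = 4.77·54 + 56.07·186 + 49.60·79 = 14605.00.
Real GDP 2013 (at 1999 prices) = 4.77·36 + 56.07·173 + 49.60·104 = 15030.23.
Real growth = 15030.23/14605.00 − 1 = 0.0291.

2.91%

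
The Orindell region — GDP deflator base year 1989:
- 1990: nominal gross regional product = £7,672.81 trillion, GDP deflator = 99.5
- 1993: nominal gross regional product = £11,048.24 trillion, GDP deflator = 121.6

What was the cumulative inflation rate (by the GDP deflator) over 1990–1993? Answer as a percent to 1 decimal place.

22.2%

Price-level change = 121.6 / 99.5 − 1 = 0.2221.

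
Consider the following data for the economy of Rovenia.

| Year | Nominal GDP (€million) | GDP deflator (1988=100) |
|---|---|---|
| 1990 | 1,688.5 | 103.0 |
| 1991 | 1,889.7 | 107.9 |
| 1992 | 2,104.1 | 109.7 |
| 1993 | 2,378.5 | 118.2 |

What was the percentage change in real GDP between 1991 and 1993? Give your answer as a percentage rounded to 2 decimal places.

Real GDP 1991 = 1889.7/1.079 = 1751.34.
Real GDP 1993 = 2378.5/1.182 = 2012.27.
Change = 2012.27/1751.34 − 1 = 0.1490.

14.90%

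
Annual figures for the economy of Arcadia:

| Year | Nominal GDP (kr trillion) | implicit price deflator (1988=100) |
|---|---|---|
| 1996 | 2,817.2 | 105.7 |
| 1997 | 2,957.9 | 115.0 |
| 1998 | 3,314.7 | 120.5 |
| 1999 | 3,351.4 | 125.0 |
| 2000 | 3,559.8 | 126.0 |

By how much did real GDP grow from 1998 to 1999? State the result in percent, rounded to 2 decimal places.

-2.53%

Real GDP 1998 = 3314.7/1.205 = 2750.79.
Real GDP 1999 = 3351.4/1.250 = 2681.12.
Change = 2681.12/2750.79 − 1 = -0.0253.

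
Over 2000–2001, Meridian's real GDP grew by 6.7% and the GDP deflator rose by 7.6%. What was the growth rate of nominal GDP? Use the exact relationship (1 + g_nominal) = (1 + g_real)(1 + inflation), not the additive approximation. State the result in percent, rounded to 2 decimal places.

(1 + g_nom) = (1 + g_real)(1 + π) = 1.0670 × 1.0760 = 1.14809.

14.81%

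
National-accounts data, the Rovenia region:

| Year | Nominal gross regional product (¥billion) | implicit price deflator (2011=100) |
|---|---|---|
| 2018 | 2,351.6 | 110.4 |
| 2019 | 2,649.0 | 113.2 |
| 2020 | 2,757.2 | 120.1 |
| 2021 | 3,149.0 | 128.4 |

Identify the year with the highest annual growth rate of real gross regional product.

2019: real = 2649.0/1.132 = 2340.11; growth vs 2018 (2130.07) = 9.86%.
2020: real = 2757.2/1.201 = 2295.75; growth vs 2019 (2340.11) = -1.90%.
2021: real = 3149.0/1.284 = 2452.49; growth vs 2020 (2295.75) = 6.83%.

2019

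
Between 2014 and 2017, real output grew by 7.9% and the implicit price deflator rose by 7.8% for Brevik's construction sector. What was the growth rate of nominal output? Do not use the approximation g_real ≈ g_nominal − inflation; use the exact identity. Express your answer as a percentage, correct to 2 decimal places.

16.32%

(1 + g_nom) = (1 + g_real)(1 + π) = 1.0790 × 1.0780 = 1.16316.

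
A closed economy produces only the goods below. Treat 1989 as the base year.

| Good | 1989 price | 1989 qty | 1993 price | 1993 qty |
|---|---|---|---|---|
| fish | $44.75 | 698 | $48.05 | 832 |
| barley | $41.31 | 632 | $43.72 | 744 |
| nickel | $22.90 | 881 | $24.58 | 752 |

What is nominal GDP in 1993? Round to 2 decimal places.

$90989.44

Nominal GDP 1993 = Σ (p_1993 × q_1993) = 48.05·832 + 43.72·744 + 24.58·752 = 90989.44.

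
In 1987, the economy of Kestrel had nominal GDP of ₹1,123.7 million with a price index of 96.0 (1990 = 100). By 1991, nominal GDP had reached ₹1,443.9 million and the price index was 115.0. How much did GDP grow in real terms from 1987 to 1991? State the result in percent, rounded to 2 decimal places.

7.27%

Real GDP 1987 = 1123.7 / 0.960 = 1170.52.
Real GDP 1991 = 1443.9 / 1.150 = 1255.57.
Real growth = 1255.57 / 1170.52 − 1 = 0.0727.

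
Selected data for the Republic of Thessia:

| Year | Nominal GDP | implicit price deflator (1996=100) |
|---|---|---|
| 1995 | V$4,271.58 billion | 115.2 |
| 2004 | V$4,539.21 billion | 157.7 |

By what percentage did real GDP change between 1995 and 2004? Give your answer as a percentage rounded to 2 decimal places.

-22.37%

Real GDP 1995 = 4271.58 / 1.152 = 3707.97.
Real GDP 2004 = 4539.21 / 1.577 = 2878.38.
Real growth = 2878.38 / 3707.97 − 1 = -0.2237.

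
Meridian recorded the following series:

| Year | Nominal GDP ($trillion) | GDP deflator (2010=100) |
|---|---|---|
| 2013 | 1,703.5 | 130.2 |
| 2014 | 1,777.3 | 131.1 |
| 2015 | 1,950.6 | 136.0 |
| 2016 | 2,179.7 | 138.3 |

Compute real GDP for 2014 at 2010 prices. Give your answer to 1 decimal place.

Real GDP 2014 = 1777.3 / 1.311 = 1355.68.

$1,355.7 trillion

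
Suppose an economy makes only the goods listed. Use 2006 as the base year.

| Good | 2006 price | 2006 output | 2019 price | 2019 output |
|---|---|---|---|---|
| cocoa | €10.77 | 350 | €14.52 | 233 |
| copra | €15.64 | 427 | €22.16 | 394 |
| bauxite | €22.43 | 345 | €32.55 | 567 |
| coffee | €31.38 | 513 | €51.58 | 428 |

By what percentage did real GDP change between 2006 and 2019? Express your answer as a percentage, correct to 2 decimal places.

Real GDP 2006 = Nominal GDP 2006 = 10.77·350 + 15.64·427 + 22.43·345 + 31.38·513 = 34284.07.
Real GDP 2019 (at 2006 prices) = 10.77·233 + 15.64·394 + 22.43·567 + 31.38·428 = 34820.02.
Real growth = 34820.02/34284.07 − 1 = 0.0156.

1.56%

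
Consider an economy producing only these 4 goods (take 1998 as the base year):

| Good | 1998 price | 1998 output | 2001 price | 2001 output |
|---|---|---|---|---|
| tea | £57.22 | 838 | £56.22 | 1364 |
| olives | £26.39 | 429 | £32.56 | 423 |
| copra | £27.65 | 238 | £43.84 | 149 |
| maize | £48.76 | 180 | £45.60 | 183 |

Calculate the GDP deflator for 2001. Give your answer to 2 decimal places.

Nominal GDP 2001 = 56.22·1364 + 32.56·423 + 43.84·149 + 45.60·183 = 105333.92.
Real GDP 2001 (at 1998 prices) = 57.22·1364 + 26.39·423 + 27.65·149 + 48.76·183 = 102253.98.
Deflator = Nominal/Real × 100 = 105333.92/102253.98 × 100 = 103.012.

103.01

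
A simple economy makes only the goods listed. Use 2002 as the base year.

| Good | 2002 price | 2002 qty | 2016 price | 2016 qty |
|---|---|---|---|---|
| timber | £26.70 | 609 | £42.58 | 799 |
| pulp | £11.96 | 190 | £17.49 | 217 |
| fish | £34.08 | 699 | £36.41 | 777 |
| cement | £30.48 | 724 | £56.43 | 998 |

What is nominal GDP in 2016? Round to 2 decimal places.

£122424.46

Nominal GDP 2016 = Σ (p_2016 × q_2016) = 42.58·799 + 17.49·217 + 36.41·777 + 56.43·998 = 122424.46.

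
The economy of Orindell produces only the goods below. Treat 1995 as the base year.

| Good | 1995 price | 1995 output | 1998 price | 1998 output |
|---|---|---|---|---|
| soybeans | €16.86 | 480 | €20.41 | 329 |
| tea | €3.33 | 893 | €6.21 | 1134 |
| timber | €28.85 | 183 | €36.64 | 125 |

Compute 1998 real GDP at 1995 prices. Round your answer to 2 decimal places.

€12929.41

Real GDP 1998 = Σ (p_1995 × q_1998) = 16.86·329 + 3.33·1134 + 28.85·125 = 12929.41.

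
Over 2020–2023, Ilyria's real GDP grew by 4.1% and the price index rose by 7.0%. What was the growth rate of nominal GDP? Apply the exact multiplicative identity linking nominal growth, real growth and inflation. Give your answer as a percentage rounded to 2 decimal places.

(1 + g_nom) = (1 + g_real)(1 + π) = 1.0410 × 1.0700 = 1.11387.

11.39%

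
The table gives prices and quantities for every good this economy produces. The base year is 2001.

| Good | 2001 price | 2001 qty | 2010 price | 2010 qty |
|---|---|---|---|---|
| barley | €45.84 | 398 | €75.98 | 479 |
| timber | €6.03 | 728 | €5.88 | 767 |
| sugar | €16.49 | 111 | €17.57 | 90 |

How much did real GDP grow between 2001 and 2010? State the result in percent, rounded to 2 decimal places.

Real GDP 2001 = Nominal GDP 2001 = 45.84·398 + 6.03·728 + 16.49·111 = 24464.55.
Real GDP 2010 (at 2001 prices) = 45.84·479 + 6.03·767 + 16.49·90 = 28066.47.
Real growth = 28066.47/24464.55 − 1 = 0.1472.

14.72%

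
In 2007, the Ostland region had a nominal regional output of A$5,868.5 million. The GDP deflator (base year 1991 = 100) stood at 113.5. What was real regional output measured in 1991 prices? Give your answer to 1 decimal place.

Real regional output = Nominal / (GDP deflator/100) = 5868.5 / 1.135 = 5170.48.

A$5,170.5 million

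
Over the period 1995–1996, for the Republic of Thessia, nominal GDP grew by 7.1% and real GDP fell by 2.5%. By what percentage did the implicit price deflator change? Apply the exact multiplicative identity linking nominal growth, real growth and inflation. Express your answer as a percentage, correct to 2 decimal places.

9.85%

(1 + g_nom) = (1 + g_real)(1 + π), so π = 1.0710 / 0.9750 − 1 = 0.09846.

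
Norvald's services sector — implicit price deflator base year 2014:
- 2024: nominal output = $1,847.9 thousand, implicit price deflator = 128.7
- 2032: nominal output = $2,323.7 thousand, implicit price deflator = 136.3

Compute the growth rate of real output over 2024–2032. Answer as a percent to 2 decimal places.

Deflate each year: 2024 → 1847.9/1.287 = 1435.82; 2032 → 2323.7/1.363 = 1704.84.
So real output changed by 1704.84/1435.82 − 1 = 0.1874, i.e. 18.74%.

18.74%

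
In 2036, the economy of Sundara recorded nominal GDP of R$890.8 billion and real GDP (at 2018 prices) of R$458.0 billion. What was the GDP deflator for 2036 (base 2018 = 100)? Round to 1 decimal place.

194.5

GDP deflator = (Nominal / Real) × 100 = 890.8 / 458.0 × 100 = 194.50.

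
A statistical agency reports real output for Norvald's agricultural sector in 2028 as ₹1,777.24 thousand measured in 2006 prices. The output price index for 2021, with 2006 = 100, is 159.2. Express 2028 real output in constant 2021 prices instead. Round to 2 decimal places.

₹2,829.37 thousand

Real output in 2021 prices = Real output in 2006 prices × (P_2021/P_2006) = 1777.24 × 1.592 = 2829.37.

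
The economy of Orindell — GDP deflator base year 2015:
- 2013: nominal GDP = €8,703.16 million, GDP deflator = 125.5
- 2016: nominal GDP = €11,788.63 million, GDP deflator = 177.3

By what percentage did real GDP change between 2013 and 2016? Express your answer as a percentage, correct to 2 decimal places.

-4.12%

Real GDP 2013 = 8703.16 / 1.255 = 6934.79.
Real GDP 2016 = 11788.63 / 1.773 = 6648.97.
Real growth = 6648.97 / 6934.79 − 1 = -0.0412.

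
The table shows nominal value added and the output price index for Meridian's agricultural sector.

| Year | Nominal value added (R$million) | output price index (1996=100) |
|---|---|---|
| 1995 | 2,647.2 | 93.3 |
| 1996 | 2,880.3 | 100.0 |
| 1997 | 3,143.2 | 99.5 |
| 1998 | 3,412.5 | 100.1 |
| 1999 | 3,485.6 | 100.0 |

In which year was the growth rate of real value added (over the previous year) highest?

1997

1996: real = 2880.3/1.000 = 2880.30; growth vs 1995 (2837.30) = 1.52%.
1997: real = 3143.2/0.995 = 3158.99; growth vs 1996 (2880.30) = 9.68%.
1998: real = 3412.5/1.001 = 3409.09; growth vs 1997 (3158.99) = 7.92%.
1999: real = 3485.6/1.000 = 3485.60; growth vs 1998 (3409.09) = 2.24%.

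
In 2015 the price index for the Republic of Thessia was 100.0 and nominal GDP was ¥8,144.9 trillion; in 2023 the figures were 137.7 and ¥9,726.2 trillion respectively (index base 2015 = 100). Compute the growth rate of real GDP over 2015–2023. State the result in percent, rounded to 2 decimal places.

-13.28%

Deflate each year: 2015 → 8144.9/1.000 = 8144.90; 2023 → 9726.2/1.377 = 7063.33.
So real GDP changed by 7063.33/8144.90 − 1 = -0.1328, i.e. -13.28%.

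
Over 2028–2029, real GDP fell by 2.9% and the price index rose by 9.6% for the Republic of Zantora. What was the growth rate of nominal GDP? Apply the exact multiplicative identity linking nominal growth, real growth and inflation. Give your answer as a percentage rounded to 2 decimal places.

6.42%

(1 + g_nom) = (1 + g_real)(1 + π) = 0.9710 × 1.0960 = 1.06422.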